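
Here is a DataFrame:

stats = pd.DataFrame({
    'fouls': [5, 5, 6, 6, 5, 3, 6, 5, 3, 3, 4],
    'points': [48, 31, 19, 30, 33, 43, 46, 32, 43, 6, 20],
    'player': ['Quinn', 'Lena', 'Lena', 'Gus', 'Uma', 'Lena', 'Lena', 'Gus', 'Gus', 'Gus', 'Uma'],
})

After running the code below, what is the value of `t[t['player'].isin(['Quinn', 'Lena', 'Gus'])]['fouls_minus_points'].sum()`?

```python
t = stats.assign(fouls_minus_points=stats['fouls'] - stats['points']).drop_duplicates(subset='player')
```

-93

add column fouls_minus_points = stats['fouls'] - stats['points']:
    fouls  points player  fouls_minus_points
0       5      48  Quinn                 -43
1       5      31   Lena                 -26
2       6      19   Lena                 -13
3       6      30    Gus                 -24
4       5      33    Uma                 -28
5       3      43   Lena                 -40
6       6      46   Lena                 -40
7       5      32    Gus                 -27
8       3      43    Gus                 -40
9       3       6    Gus                  -3
10      4      20    Uma                 -16
drop duplicate player (keep=first):
   fouls  points player  fouls_minus_points
0      5      48  Quinn                 -43
1      5      31   Lena                 -26
3      6      30    Gus                 -24
4      5      33    Uma                 -28
filter rows where player in ['Quinn', 'Lena', 'Gus']:
   fouls  points player  fouls_minus_points
0      5      48  Quinn                 -43
1      5      31   Lena                 -26
3      6      30    Gus                 -24
Hence -93.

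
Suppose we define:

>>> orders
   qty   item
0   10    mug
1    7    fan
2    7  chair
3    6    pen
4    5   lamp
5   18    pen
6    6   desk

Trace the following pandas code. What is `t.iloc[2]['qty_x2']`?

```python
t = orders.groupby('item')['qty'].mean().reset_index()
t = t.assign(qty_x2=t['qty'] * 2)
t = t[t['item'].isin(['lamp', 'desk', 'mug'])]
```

group by item, mean of qty:
item
chair     7.0
desk      6.0
fan       7.0
lamp      5.0
mug      10.0
pen      12.0
Name: qty, dtype: float64
reset_index():
    item   qty
0  chair   7.0
1   desk   6.0
2    fan   7.0
3   lamp   5.0
4    mug  10.0
5    pen  12.0
add column qty_x2 = t['qty'] * 2:
    item   qty  qty_x2
0  chair   7.0    14.0
1   desk   6.0    12.0
2    fan   7.0    14.0
3   lamp   5.0    10.0
4    mug  10.0    20.0
5    pen  12.0    24.0
filter rows where item in ['lamp', 'desk', 'mug']:
   item   qty  qty_x2
1  desk   6.0    12.0
3  lamp   5.0    10.0
4   mug  10.0    20.0
Finally, value at position 2, column 'qty_x2' = 20.0.

20.0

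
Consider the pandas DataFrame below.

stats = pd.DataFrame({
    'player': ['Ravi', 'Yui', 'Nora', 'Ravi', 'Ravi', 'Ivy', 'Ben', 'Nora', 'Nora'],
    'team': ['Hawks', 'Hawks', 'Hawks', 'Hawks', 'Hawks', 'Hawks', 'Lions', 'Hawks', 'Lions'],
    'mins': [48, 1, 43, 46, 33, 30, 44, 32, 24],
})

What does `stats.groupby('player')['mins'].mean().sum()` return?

group by player, mean of mins:
player
Ben     44.000000
Ivy     30.000000
Nora    33.000000
Ravi    42.333333
Yui      1.000000
Name: mins, dtype: float64

150.333333333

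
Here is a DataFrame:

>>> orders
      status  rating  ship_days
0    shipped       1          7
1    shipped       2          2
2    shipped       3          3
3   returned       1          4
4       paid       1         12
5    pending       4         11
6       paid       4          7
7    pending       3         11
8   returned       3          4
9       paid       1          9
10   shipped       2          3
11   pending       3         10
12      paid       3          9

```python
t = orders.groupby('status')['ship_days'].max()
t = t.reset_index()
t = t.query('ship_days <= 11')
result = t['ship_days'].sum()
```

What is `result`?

group by status, max of ship_days:
status
paid        12
pending     11
returned     4
shipped      7
Name: ship_days, dtype: int64
reset_index():
     status  ship_days
0      paid         12
1   pending         11
2  returned          4
3   shipped          7
filter rows where ship_days <= 11:
     status  ship_days
1   pending         11
2  returned          4
3   shipped          7

22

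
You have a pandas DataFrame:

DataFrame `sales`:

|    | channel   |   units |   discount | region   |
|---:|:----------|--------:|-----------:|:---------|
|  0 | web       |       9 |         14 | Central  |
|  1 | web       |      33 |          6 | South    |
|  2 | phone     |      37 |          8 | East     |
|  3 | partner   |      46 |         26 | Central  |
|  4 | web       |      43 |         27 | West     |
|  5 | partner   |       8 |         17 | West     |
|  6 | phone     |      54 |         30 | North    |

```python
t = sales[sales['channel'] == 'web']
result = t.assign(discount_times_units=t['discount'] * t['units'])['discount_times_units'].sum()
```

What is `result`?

1485

filter rows where channel == 'web':
  channel  units  discount   region
0     web      9        14  Central
1     web     33         6    South
4     web     43        27     West
add column discount_times_units = t['discount'] * t['units']:
  channel  units  discount   region  discount_times_units
0     web      9        14  Central                   126
1     web     33         6    South                   198
4     web     43        27     West                  1161
Then the sum of column 'discount_times_units': 1485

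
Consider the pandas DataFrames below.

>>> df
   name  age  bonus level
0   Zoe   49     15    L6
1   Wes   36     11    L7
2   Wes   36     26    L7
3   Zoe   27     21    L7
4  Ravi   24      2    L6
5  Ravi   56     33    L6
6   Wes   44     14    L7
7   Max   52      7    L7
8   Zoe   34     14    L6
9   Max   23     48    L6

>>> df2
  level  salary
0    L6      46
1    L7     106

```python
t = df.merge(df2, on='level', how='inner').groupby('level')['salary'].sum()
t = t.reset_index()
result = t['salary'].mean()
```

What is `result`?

380.0

merge on 'level' (how='inner') → 10 rows:
   name  age  bonus level  salary
0   Zoe   49     15    L6      46
1   Wes   36     11    L7     106
2   Wes   36     26    L7     106
3   Zoe   27     21    L7     106
4  Ravi   24      2    L6      46
5  Ravi   56     33    L6      46
6   Wes   44     14    L7     106
7   Max   52      7    L7     106
8   Zoe   34     14    L6      46
9   Max   23     48    L6      46
group by level, sum of salary:
level
L6    230
L7    530
Name: salary, dtype: int64
reset_index():
  level  salary
0    L6     230
1    L7     530
So mean() = 380.0.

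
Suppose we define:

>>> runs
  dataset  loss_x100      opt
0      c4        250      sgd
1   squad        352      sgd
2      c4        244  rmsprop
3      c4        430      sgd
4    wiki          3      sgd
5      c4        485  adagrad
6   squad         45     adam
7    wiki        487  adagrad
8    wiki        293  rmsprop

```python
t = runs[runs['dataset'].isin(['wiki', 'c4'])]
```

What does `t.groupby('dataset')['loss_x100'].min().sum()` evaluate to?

247

filter rows where dataset in ['wiki', 'c4']:
  dataset  loss_x100      opt
0      c4        250      sgd
2      c4        244  rmsprop
3      c4        430      sgd
4    wiki          3      sgd
5      c4        485  adagrad
7    wiki        487  adagrad
8    wiki        293  rmsprop
group by dataset, min of loss_x100:
dataset
c4      244
wiki      3
Name: loss_x100, dtype: int64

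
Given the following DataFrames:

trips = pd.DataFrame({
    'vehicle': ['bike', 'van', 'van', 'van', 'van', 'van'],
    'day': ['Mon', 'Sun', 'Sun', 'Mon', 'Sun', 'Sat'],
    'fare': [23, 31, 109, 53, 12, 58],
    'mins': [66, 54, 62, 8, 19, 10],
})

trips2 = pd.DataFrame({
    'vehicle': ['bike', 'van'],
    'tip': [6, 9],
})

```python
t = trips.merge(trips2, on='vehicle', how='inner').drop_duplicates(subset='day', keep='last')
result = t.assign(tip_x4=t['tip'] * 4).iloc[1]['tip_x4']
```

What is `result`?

36

merge on 'vehicle' (how='inner') → 6 rows:
  vehicle  day  fare  mins  tip
0    bike  Mon    23    66    6
1     van  Sun    31    54    9
2     van  Sun   109    62    9
3     van  Mon    53     8    9
4     van  Sun    12    19    9
5     van  Sat    58    10    9
drop duplicate day (keep=last):
  vehicle  day  fare  mins  tip
3     van  Mon    53     8    9
4     van  Sun    12    19    9
5     van  Sat    58    10    9
add column tip_x4 = t['tip'] * 4:
  vehicle  day  fare  mins  tip  tip_x4
3     van  Mon    53     8    9      36
4     van  Sun    12    19    9      36
5     van  Sat    58    10    9      36
Hence 36.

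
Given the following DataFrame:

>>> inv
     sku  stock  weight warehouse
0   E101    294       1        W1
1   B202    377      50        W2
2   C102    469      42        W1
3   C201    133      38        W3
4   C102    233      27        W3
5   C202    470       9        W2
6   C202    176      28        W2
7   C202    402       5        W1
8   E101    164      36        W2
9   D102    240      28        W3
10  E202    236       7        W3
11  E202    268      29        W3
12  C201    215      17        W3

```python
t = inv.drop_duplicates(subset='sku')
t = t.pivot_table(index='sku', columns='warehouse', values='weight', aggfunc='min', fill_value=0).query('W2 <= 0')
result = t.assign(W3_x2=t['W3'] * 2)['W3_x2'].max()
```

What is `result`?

76

drop duplicate sku (keep=first):
     sku  stock  weight warehouse
0   E101    294       1        W1
1   B202    377      50        W2
2   C102    469      42        W1
3   C201    133      38        W3
5   C202    470       9        W2
9   D102    240      28        W3
10  E202    236       7        W3
pivot: rows=sku, cols=warehouse, min(weight):
warehouse  W1  W2  W3
sku                  
B202        0  50   0
C102       42   0   0
C201        0   0  38
C202        0   9   0
D102        0   0  28
E101        1   0   0
E202        0   0   7
filter rows where W2 <= 0:
warehouse  W1  W2  W3
sku                  
C102       42   0   0
C201        0   0  38
D102        0   0  28
E101        1   0   0
E202        0   0   7
add column W3_x2 = t['W3'] * 2:
warehouse  W1  W2  W3  W3_x2
sku                         
C102       42   0   0      0
C201        0   0  38     76
D102        0   0  28     56
E101        1   0   0      0
E202        0   0   7     14
So max() = 76.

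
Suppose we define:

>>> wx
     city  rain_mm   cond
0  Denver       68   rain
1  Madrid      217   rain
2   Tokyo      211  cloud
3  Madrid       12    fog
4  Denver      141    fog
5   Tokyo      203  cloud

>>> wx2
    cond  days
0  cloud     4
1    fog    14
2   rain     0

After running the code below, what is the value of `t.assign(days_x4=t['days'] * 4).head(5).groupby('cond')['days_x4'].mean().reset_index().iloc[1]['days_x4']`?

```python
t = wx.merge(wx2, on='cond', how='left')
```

56.0

merge on 'cond' (how='left') → 6 rows:
     city  rain_mm   cond  days
0  Denver       68   rain     0
1  Madrid      217   rain     0
2   Tokyo      211  cloud     4
3  Madrid       12    fog    14
4  Denver      141    fog    14
5   Tokyo      203  cloud     4
add column days_x4 = t['days'] * 4:
     city  rain_mm   cond  days  days_x4
0  Denver       68   rain     0        0
1  Madrid      217   rain     0        0
2   Tokyo      211  cloud     4       16
3  Madrid       12    fog    14       56
4  Denver      141    fog    14       56
5   Tokyo      203  cloud     4       16
take first 5 rows:
     city  rain_mm   cond  days  days_x4
0  Denver       68   rain     0        0
1  Madrid      217   rain     0        0
2   Tokyo      211  cloud     4       16
3  Madrid       12    fog    14       56
4  Denver      141    fog    14       56
group by cond, mean of days_x4:
cond
cloud    16.0
fog      56.0
rain      0.0
Name: days_x4, dtype: float64
reset_index():
    cond  days_x4
0  cloud     16.0
1    fog     56.0
2   rain      0.0
So iloc[1]['days_x4'] = 56.0.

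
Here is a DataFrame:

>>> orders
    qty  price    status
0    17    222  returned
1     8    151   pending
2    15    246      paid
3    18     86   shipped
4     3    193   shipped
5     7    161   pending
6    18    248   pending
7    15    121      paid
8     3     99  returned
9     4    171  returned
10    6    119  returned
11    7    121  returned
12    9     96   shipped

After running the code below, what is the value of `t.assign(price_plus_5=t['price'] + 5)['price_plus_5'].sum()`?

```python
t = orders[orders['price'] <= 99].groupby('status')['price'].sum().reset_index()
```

291

filter rows where price <= 99:
    qty  price    status
3    18     86   shipped
8     3     99  returned
12    9     96   shipped
group by status, sum of price:
status
returned     99
shipped     182
Name: price, dtype: int64
reset_index():
     status  price
0  returned     99
1   shipped    182
add column price_plus_5 = t['price'] + 5:
     status  price  price_plus_5
0  returned     99           104
1   shipped    182           187
Reading off the sum of column 'price_plus_5', we get 291.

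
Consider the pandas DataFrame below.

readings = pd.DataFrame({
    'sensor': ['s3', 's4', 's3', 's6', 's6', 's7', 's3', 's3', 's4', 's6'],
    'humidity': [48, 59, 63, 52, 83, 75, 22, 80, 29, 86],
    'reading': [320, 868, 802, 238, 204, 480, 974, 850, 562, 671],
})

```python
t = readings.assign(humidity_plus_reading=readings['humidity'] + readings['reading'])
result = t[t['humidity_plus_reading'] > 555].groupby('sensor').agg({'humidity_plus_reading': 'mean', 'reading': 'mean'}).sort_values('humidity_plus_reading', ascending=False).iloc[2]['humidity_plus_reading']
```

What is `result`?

757.0

add column humidity_plus_reading = readings['humidity'] + readings['reading']:
  sensor  humidity  reading  humidity_plus_reading
0     s3        48      320                    368
1     s4        59      868                    927
2     s3        63      802                    865
3     s6        52      238                    290
4     s6        83      204                    287
5     s7        75      480                    555
6     s3        22      974                    996
7     s3        80      850                    930
8     s4        29      562                    591
9     s6        86      671                    757
filter rows where humidity_plus_reading > 555:
  sensor  humidity  reading  humidity_plus_reading
1     s4        59      868                    927
2     s3        63      802                    865
6     s3        22      974                    996
7     s3        80      850                    930
8     s4        29      562                    591
9     s6        86      671                    757
group by sensor: mean(humidity_plus_reading), mean(reading):
        humidity_plus_reading     reading
sensor                                   
s3                 930.333333  875.333333
s4                 759.000000  715.000000
s6                 757.000000  671.000000
sort by humidity_plus_reading descending:
        humidity_plus_reading     reading
sensor                                   
s3                 930.333333  875.333333
s4                 759.000000  715.000000
s6                 757.000000  671.000000
The value at position 2, column 'humidity_plus_reading' is 757.0.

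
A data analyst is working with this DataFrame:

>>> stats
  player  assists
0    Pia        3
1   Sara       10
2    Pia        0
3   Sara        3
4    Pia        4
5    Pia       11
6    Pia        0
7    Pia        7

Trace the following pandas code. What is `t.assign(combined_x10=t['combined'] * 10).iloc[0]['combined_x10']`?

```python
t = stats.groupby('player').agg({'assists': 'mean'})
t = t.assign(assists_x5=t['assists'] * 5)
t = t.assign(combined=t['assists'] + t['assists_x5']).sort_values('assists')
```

250

group by player, mean of assists:
         assists
player          
Pia     4.166667
Sara    6.500000
add column assists_x5 = t['assists'] * 5:
         assists  assists_x5
player                      
Pia     4.166667   20.833333
Sara    6.500000   32.500000
add column combined = t['assists'] + t['assists_x5']:
         assists  assists_x5  combined
player                                
Pia     4.166667   20.833333      25.0
Sara    6.500000   32.500000      39.0
sort by assists:
         assists  assists_x5  combined
player                                
Pia     4.166667   20.833333      25.0
Sara    6.500000   32.500000      39.0
add column combined_x10 = t['combined'] * 10:
         assists  assists_x5  combined  combined_x10
player                                              
Pia     4.166667   20.833333      25.0         250.0
Sara    6.500000   32.500000      39.0         390.0
Reading off the value at position 0, column 'combined_x10', we get 250.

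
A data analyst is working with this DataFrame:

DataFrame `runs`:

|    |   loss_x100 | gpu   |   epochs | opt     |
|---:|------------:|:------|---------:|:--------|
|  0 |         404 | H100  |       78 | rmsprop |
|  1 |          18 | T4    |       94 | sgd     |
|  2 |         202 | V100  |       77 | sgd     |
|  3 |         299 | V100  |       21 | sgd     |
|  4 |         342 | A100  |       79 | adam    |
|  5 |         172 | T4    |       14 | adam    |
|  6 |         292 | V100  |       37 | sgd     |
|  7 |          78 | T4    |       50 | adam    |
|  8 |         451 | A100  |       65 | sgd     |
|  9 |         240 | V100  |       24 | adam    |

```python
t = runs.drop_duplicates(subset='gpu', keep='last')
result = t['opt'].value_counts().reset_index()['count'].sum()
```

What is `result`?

4

drop duplicate gpu (keep=last):
   loss_x100   gpu  epochs      opt
0        404  H100      78  rmsprop
7         78    T4      50     adam
8        451  A100      65      sgd
9        240  V100      24     adam
value_counts of opt:
opt
adam       2
rmsprop    1
sgd        1
Name: count, dtype: int64
reset_index():
       opt  count
0     adam      2
1  rmsprop      1
2      sgd      1
sum of column 'count' → 4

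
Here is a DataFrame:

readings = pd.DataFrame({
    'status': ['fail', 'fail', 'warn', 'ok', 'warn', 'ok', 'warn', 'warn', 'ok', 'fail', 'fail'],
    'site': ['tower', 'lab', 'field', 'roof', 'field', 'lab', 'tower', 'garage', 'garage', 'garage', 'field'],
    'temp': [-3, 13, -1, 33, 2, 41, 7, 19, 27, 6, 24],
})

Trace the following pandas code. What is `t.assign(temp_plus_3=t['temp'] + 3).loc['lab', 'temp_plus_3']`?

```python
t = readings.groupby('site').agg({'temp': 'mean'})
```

30.0

group by site, mean of temp:
             temp
site             
field    8.333333
garage  17.333333
lab     27.000000
roof    33.000000
tower    2.000000
add column temp_plus_3 = t['temp'] + 3:
             temp  temp_plus_3
site                          
field    8.333333    11.333333
garage  17.333333    20.333333
lab     27.000000    30.000000
roof    33.000000    36.000000
tower    2.000000     5.000000
value at row 'lab', column 'temp_plus_3' → 30.0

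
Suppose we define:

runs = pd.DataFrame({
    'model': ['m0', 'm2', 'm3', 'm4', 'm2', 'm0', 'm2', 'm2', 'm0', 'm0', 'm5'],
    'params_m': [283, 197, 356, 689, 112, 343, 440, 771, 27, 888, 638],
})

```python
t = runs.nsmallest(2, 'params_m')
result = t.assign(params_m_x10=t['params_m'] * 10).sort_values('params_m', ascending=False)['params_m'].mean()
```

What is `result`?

69.5

take 2 rows with smallest params_m:
  model  params_m
8    m0        27
4    m2       112
add column params_m_x10 = t['params_m'] * 10:
  model  params_m  params_m_x10
8    m0        27           270
4    m2       112          1120
sort by params_m descending:
  model  params_m  params_m_x10
4    m2       112          1120
8    m0        27           270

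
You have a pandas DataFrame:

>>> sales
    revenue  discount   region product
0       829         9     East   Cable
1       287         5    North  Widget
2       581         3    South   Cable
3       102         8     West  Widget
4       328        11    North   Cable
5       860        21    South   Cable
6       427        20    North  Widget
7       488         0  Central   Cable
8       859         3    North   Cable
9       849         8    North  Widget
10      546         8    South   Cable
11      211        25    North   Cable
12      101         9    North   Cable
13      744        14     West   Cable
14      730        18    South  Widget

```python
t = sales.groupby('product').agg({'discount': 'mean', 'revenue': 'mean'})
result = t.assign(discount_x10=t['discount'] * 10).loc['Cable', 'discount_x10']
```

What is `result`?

103.0

group by product: mean(discount), mean(revenue):
         discount  revenue
product                   
Cable        10.3    554.7
Widget       11.8    479.0
add column discount_x10 = t['discount'] * 10:
         discount  revenue  discount_x10
product                                 
Cable        10.3    554.7         103.0
Widget       11.8    479.0         118.0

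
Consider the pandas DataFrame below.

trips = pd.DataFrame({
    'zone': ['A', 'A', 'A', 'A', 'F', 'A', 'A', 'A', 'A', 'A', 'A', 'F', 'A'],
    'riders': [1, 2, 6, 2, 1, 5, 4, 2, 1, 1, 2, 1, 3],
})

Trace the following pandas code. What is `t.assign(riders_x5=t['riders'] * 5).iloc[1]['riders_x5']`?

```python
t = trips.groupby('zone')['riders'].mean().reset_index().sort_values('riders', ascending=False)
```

5.0

group by zone, mean of riders:
zone
A    2.636364
F    1.000000
Name: riders, dtype: float64
reset_index():
  zone    riders
0    A  2.636364
1    F  1.000000
sort by riders descending:
  zone    riders
0    A  2.636364
1    F  1.000000
add column riders_x5 = t['riders'] * 5:
  zone    riders  riders_x5
0    A  2.636364  13.181818
1    F  1.000000   5.000000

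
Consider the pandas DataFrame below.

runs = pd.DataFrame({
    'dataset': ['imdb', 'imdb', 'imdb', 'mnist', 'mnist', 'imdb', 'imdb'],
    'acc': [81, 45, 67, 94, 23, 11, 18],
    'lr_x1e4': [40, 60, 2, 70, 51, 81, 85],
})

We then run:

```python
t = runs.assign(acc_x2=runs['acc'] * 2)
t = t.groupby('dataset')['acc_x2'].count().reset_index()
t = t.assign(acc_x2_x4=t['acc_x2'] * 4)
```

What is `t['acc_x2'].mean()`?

add column acc_x2 = runs['acc'] * 2:
  dataset  acc  lr_x1e4  acc_x2
0    imdb   81       40     162
1    imdb   45       60      90
2    imdb   67        2     134
3   mnist   94       70     188
4   mnist   23       51      46
5    imdb   11       81      22
6    imdb   18       85      36
group by dataset, count of acc_x2:
dataset
imdb     5
mnist    2
Name: acc_x2, dtype: int64
reset_index():
  dataset  acc_x2
0    imdb       5
1   mnist       2
add column acc_x2_x4 = t['acc_x2'] * 4:
  dataset  acc_x2  acc_x2_x4
0    imdb       5         20
1   mnist       2          8

3.5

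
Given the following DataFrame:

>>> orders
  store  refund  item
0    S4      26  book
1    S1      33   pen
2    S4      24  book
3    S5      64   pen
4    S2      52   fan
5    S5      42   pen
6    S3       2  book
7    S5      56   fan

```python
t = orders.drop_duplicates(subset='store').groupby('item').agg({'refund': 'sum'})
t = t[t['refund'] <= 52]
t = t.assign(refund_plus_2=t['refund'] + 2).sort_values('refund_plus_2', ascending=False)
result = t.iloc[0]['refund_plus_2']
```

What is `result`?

54

drop duplicate store (keep=first):
  store  refund  item
0    S4      26  book
1    S1      33   pen
3    S5      64   pen
4    S2      52   fan
6    S3       2  book
group by item, sum of refund:
      refund
item        
book      28
fan       52
pen       97
filter rows where refund <= 52:
      refund
item        
book      28
fan       52
add column refund_plus_2 = t['refund'] + 2:
      refund  refund_plus_2
item                       
book      28             30
fan       52             54
sort by refund_plus_2 descending:
      refund  refund_plus_2
item                       
fan       52             54
book      28             30
Taking the value at position 0, column 'refund_plus_2' gives 54.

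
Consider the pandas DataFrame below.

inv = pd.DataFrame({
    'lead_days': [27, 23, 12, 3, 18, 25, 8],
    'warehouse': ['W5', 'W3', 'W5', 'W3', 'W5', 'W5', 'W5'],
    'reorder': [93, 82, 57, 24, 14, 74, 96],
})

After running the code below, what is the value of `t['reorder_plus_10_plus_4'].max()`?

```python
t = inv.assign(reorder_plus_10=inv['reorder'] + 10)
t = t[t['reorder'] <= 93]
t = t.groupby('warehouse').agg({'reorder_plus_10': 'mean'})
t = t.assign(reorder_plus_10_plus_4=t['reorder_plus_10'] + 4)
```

add column reorder_plus_10 = inv['reorder'] + 10:
   lead_days warehouse  reorder  reorder_plus_10
0         27        W5       93              103
1         23        W3       82               92
2         12        W5       57               67
3          3        W3       24               34
4         18        W5       14               24
5         25        W5       74               84
6          8        W5       96              106
filter rows where reorder <= 93:
   lead_days warehouse  reorder  reorder_plus_10
0         27        W5       93              103
1         23        W3       82               92
2         12        W5       57               67
3          3        W3       24               34
4         18        W5       14               24
5         25        W5       74               84
group by warehouse, mean of reorder_plus_10:
           reorder_plus_10
warehouse                 
W3                    63.0
W5                    69.5
add column reorder_plus_10_plus_4 = t['reorder_plus_10'] + 4:
           reorder_plus_10  reorder_plus_10_plus_4
warehouse                                         
W3                    63.0                    67.0
W5                    69.5                    73.5

73.5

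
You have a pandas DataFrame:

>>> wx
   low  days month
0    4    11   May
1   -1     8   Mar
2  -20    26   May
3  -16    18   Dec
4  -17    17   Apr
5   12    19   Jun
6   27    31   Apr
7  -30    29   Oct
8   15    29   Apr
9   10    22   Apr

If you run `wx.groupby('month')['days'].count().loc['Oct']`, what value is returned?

1

group by month, count of days:
month
Apr    4
Dec    1
Jun    1
Mar    1
May    2
Oct    1
Name: days, dtype: int64
Finally, value at index 'Oct' = 1.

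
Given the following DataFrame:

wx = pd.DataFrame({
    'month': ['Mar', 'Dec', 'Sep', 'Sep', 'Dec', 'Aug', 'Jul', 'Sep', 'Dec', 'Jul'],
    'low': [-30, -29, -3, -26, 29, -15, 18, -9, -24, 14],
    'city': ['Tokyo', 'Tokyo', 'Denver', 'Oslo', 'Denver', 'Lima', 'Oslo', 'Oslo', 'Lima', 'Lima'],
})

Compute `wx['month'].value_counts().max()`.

3

value_counts of month:
month
Dec    3
Sep    3
Jul    2
Mar    1
Aug    1
Name: count, dtype: int64
Finally, max of the resulting series = 3.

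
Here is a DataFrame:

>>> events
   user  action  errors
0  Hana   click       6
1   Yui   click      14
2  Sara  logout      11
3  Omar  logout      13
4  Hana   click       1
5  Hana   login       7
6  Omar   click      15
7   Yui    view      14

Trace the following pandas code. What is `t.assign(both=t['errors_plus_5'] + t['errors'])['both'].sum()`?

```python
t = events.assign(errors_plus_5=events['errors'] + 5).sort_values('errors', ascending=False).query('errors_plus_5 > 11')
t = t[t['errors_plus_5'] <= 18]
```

add column errors_plus_5 = events['errors'] + 5:
   user  action  errors  errors_plus_5
0  Hana   click       6             11
1   Yui   click      14             19
2  Sara  logout      11             16
3  Omar  logout      13             18
4  Hana   click       1              6
5  Hana   login       7             12
6  Omar   click      15             20
7   Yui    view      14             19
sort by errors descending:
   user  action  errors  errors_plus_5
6  Omar   click      15             20
1   Yui   click      14             19
7   Yui    view      14             19
3  Omar  logout      13             18
2  Sara  logout      11             16
5  Hana   login       7             12
0  Hana   click       6             11
4  Hana   click       1              6
filter rows where errors_plus_5 > 11:
   user  action  errors  errors_plus_5
6  Omar   click      15             20
1   Yui   click      14             19
7   Yui    view      14             19
3  Omar  logout      13             18
2  Sara  logout      11             16
5  Hana   login       7             12
filter rows where errors_plus_5 <= 18:
   user  action  errors  errors_plus_5
3  Omar  logout      13             18
2  Sara  logout      11             16
5  Hana   login       7             12
add column both = t['errors_plus_5'] + t['errors']:
   user  action  errors  errors_plus_5  both
3  Omar  logout      13             18    31
2  Sara  logout      11             16    27
5  Hana   login       7             12    19
Hence 77.

77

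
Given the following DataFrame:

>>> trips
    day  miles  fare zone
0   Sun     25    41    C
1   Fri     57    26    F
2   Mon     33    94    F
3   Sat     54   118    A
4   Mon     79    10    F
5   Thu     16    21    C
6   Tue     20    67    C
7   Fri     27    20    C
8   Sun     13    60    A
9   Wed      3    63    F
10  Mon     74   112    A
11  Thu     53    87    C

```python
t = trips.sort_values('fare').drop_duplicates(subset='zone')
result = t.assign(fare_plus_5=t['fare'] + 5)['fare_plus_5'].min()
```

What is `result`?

sort by fare:
    day  miles  fare zone
4   Mon     79    10    F
7   Fri     27    20    C
5   Thu     16    21    C
1   Fri     57    26    F
0   Sun     25    41    C
8   Sun     13    60    A
9   Wed      3    63    F
6   Tue     20    67    C
11  Thu     53    87    C
2   Mon     33    94    F
10  Mon     74   112    A
3   Sat     54   118    A
drop duplicate zone (keep=first):
   day  miles  fare zone
4  Mon     79    10    F
7  Fri     27    20    C
8  Sun     13    60    A
add column fare_plus_5 = t['fare'] + 5:
   day  miles  fare zone  fare_plus_5
4  Mon     79    10    F           15
7  Fri     27    20    C           25
8  Sun     13    60    A           65
min of column 'fare_plus_5' → 15

15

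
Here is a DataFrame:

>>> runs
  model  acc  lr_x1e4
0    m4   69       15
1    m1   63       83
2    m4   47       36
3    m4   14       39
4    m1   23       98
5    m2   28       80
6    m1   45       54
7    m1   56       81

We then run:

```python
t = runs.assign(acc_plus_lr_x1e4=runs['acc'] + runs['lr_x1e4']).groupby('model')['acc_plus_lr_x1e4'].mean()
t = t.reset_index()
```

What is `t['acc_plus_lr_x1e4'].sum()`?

add column acc_plus_lr_x1e4 = runs['acc'] + runs['lr_x1e4']:
  model  acc  lr_x1e4  acc_plus_lr_x1e4
0    m4   69       15                84
1    m1   63       83               146
2    m4   47       36                83
3    m4   14       39                53
4    m1   23       98               121
5    m2   28       80               108
6    m1   45       54                99
7    m1   56       81               137
group by model, mean of acc_plus_lr_x1e4:
model
m1    125.750000
m2    108.000000
m4     73.333333
Name: acc_plus_lr_x1e4, dtype: float64
reset_index():
  model  acc_plus_lr_x1e4
0    m1        125.750000
1    m2        108.000000
2    m4         73.333333
So sum() = 307.083333333.

307.083333333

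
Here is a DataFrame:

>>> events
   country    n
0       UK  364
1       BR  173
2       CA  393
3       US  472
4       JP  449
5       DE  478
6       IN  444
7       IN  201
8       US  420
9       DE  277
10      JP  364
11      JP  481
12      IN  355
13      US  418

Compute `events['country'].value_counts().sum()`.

14

value_counts of country:
country
US    3
JP    3
IN    3
DE    2
UK    1
BR    1
CA    1
Name: count, dtype: int64
Taking the sum of the resulting series gives 14.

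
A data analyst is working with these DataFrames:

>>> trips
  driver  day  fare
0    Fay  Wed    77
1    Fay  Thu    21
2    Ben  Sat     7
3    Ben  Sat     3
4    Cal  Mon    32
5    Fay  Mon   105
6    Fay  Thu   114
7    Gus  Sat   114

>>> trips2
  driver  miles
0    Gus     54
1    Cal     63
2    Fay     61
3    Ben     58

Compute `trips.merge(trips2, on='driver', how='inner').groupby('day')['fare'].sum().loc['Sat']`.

124

merge on 'driver' (how='inner') → 8 rows:
  driver  day  fare  miles
0    Fay  Wed    77     61
1    Fay  Thu    21     61
2    Ben  Sat     7     58
3    Ben  Sat     3     58
4    Cal  Mon    32     63
5    Fay  Mon   105     61
6    Fay  Thu   114     61
7    Gus  Sat   114     54
group by day, sum of fare:
day
Mon    137
Sat    124
Thu    135
Wed     77
Name: fare, dtype: int64
So loc['Sat'] = 124.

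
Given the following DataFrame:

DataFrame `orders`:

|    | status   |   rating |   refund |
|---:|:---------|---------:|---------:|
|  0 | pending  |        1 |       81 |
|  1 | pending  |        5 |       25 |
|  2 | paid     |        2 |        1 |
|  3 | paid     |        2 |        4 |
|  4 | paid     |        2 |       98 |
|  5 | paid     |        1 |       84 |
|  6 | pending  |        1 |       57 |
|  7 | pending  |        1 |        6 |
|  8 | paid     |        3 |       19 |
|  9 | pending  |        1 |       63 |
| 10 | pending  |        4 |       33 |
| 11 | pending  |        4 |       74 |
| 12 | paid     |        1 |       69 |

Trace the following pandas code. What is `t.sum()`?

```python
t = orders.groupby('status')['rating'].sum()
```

group by status, sum of rating:
status
paid       11
pending    17
Name: rating, dtype: int64
So sum() = 28.

28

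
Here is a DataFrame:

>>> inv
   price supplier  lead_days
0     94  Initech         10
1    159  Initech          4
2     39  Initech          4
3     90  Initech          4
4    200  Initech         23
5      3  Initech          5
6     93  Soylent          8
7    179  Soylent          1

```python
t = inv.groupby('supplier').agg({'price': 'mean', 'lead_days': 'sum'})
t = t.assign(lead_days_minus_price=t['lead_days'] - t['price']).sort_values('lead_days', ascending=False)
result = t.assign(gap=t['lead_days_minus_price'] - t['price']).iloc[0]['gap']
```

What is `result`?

-145.0

group by supplier: mean(price), sum(lead_days):
          price  lead_days
supplier                  
Initech    97.5         50
Soylent   136.0          9
add column lead_days_minus_price = t['lead_days'] - t['price']:
          price  lead_days  lead_days_minus_price
supplier                                         
Initech    97.5         50                  -47.5
Soylent   136.0          9                 -127.0
sort by lead_days descending:
          price  lead_days  lead_days_minus_price
supplier                                         
Initech    97.5         50                  -47.5
Soylent   136.0          9                 -127.0
add column gap = t['lead_days_minus_price'] - t['price']:
          price  lead_days  lead_days_minus_price    gap
supplier                                                
Initech    97.5         50                  -47.5 -145.0
Soylent   136.0          9                 -127.0 -263.0
Taking the value at position 0, column 'gap' gives -145.0.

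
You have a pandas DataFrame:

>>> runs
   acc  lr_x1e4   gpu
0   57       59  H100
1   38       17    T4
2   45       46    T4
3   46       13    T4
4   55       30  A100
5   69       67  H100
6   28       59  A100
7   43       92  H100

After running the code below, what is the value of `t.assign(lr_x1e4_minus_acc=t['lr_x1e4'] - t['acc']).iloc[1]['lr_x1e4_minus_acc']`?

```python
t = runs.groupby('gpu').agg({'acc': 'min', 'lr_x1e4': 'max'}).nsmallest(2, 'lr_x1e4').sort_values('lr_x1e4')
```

31

group by gpu: min(acc), max(lr_x1e4):
      acc  lr_x1e4
gpu               
A100   28       59
H100   43       92
T4     38       46
take 2 rows with smallest lr_x1e4:
      acc  lr_x1e4
gpu               
T4     38       46
A100   28       59
sort by lr_x1e4:
      acc  lr_x1e4
gpu               
T4     38       46
A100   28       59
add column lr_x1e4_minus_acc = t['lr_x1e4'] - t['acc']:
      acc  lr_x1e4  lr_x1e4_minus_acc
gpu                                  
T4     38       46                  8
A100   28       59                 31
Reading off the value at position 1, column 'lr_x1e4_minus_acc', we get 31.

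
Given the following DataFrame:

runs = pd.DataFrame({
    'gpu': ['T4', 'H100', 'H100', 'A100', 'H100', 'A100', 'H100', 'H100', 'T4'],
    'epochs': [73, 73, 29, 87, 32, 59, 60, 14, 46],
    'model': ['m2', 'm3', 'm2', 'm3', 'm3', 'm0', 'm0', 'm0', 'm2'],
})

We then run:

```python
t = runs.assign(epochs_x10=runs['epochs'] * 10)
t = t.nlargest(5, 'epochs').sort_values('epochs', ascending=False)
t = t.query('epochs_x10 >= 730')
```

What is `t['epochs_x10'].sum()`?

2330

add column epochs_x10 = runs['epochs'] * 10:
    gpu  epochs model  epochs_x10
0    T4      73    m2         730
1  H100      73    m3         730
2  H100      29    m2         290
3  A100      87    m3         870
4  H100      32    m3         320
5  A100      59    m0         590
6  H100      60    m0         600
7  H100      14    m0         140
8    T4      46    m2         460
take 5 rows with largest epochs:
    gpu  epochs model  epochs_x10
3  A100      87    m3         870
0    T4      73    m2         730
1  H100      73    m3         730
6  H100      60    m0         600
5  A100      59    m0         590
sort by epochs descending:
    gpu  epochs model  epochs_x10
3  A100      87    m3         870
0    T4      73    m2         730
1  H100      73    m3         730
6  H100      60    m0         600
5  A100      59    m0         590
filter rows where epochs_x10 >= 730:
    gpu  epochs model  epochs_x10
3  A100      87    m3         870
0    T4      73    m2         730
1  H100      73    m3         730
The sum of column 'epochs_x10' is 2330.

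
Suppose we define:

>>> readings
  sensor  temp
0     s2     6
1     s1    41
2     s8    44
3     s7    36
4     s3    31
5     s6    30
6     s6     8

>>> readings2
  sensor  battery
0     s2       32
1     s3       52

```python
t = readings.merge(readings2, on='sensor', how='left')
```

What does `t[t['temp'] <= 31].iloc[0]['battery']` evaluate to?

32.0

merge on 'sensor' (how='left') → 7 rows:
  sensor  temp  battery
0     s2     6     32.0
1     s1    41      NaN
2     s8    44      NaN
3     s7    36      NaN
4     s3    31     52.0
5     s6    30      NaN
6     s6     8      NaN
filter rows where temp <= 31:
  sensor  temp  battery
0     s2     6     32.0
4     s3    31     52.0
5     s6    30      NaN
6     s6     8      NaN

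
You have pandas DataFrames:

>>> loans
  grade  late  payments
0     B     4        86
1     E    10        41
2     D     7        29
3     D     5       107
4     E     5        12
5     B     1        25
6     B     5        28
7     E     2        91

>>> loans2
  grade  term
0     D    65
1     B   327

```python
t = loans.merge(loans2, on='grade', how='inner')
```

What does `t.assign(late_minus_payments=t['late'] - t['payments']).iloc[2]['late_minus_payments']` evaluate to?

-102

merge on 'grade' (how='inner') → 5 rows:
  grade  late  payments  term
0     B     4        86   327
1     D     7        29    65
2     D     5       107    65
3     B     1        25   327
4     B     5        28   327
add column late_minus_payments = t['late'] - t['payments']:
  grade  late  payments  term  late_minus_payments
0     B     4        86   327                  -82
1     D     7        29    65                  -22
2     D     5       107    65                 -102
3     B     1        25   327                  -24
4     B     5        28   327                  -23
Taking the value at position 2, column 'late_minus_payments' gives -102.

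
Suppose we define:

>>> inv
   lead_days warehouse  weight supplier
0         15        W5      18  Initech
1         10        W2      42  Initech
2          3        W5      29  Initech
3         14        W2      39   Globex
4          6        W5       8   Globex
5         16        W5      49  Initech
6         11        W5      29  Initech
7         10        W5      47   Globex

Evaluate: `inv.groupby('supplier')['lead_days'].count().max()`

5

group by supplier, count of lead_days:
supplier
Globex     3
Initech    5
Name: lead_days, dtype: int64
Hence 5.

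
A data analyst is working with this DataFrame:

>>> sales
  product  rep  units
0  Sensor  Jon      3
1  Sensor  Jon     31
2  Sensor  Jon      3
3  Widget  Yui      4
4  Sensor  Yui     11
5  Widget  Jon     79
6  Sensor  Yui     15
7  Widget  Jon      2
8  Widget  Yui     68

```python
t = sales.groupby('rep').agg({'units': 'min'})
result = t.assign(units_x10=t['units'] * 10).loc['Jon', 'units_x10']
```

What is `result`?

20

group by rep, min of units:
     units
rep       
Jon      2
Yui      4
add column units_x10 = t['units'] * 10:
     units  units_x10
rep                  
Jon      2         20
Yui      4         40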